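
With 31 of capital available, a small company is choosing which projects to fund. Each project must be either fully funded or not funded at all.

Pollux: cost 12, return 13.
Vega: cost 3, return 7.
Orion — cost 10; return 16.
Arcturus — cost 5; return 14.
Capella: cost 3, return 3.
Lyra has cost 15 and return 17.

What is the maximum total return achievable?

This is a 0-1 knapsack instance.
Allowing fractional choices, the relaxed optimum would be about 51.7, but projects are indivisible.
Pollux + Vega + Orion + Arcturus: cost 12 + 3 + 10 + 5 = 30 ≤ 31, return 13 + 7 + 16 + 14 = 50.
Orion + Arcturus + Lyra: cost 10 + 5 + 15 = 30 ≤ 31, return 16 + 14 + 17 = 47.
Pollux + Orion + Arcturus + Capella: cost 12 + 10 + 5 + 3 = 30 ≤ 31, return 13 + 16 + 14 + 3 = 46.
Best is Pollux, Vega, Orion, and Arcturus with total return 50.

50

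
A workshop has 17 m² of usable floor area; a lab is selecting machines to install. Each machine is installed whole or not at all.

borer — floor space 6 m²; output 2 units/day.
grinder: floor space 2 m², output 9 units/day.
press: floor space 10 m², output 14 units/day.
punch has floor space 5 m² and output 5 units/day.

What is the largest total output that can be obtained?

Treat it as a binary knapsack problem.
Take grinder, press, and punch: floor space 2 + 10 + 5 = 17 ≤ 17, output 9 + 14 + 5 = 28.
No other feasible combination does better.

28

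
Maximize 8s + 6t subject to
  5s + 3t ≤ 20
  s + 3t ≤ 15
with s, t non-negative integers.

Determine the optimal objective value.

34

Relaxing integrality, the LP optimum is 37.50 at (s,t) = (1.25, 4.58), which is not an integer point.
(s,t)=(2,3): 5·2+3·3=19≤20, 1·2+3·3=11≤15, objective 34.
(s,t)=(1,4): 5·1+3·4=17≤20, 1·1+3·4=13≤15, objective 32.
(s,t)=(0,5): 5·0+3·5=15≤20, 1·0+3·5=15≤15, objective 30.
(s,t)=(2,2): 5·2+3·2=16≤20, 1·2+3·2=8≤15, objective 28.
No feasible integer point exceeds 34.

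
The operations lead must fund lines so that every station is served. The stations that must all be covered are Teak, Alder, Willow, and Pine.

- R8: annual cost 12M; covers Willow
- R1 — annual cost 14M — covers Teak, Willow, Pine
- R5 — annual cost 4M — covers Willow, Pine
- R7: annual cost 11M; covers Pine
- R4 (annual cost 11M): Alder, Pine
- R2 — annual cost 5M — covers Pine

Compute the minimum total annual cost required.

The greedy cost-per-new-station heuristic would pick R5, R4, and R1 for 29, but a cheaper cover exists.
Choose R1 and R4: together they cover Teak, Alder, Willow, Pine — every station.
Total annual cost: 14 + 11 = 25.
No cover costs less than 25.

25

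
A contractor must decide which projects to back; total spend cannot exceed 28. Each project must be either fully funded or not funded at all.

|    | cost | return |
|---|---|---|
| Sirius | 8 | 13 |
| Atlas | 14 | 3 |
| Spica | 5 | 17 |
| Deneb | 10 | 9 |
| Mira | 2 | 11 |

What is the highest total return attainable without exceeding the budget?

50

Allowing fractional choices, the relaxed optimum would be about 50.6, but projects are indivisible.
Sirius + Spica + Mira: cost 8 + 5 + 2 = 15 ≤ 28, return 13 + 17 + 11 = 41.
Sirius + Spica + Deneb + Mira: cost 8 + 5 + 10 + 2 = 25 ≤ 28, return 13 + 17 + 9 + 11 = 50.
Best is Sirius, Spica, Deneb, and Mira with total return 50.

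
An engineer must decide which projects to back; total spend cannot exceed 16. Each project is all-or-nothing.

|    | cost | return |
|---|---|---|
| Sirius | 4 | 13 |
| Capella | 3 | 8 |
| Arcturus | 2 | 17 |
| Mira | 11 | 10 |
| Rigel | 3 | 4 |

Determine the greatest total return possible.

42

Allowing fractional choices, the relaxed optimum would be about 45.6, but projects are indivisible.
Capella + Arcturus + Mira: cost 3 + 2 + 11 = 16 ≤ 16, return 8 + 17 + 10 = 35.
Sirius + Capella + Arcturus + Rigel: cost 4 + 3 + 2 + 3 = 12 ≤ 16, return 13 + 8 + 17 + 4 = 42.
Sirius + Capella + Arcturus: cost 4 + 3 + 2 = 9 ≤ 16, return 13 + 8 + 17 = 38.
Best is Sirius, Capella, Arcturus, and Rigel with total return 42.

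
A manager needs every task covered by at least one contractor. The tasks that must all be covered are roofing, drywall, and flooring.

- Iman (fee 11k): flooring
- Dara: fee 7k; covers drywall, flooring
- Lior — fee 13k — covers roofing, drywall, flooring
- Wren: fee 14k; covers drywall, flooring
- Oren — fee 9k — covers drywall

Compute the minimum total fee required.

This is an integer covering problem.
Lior alone covers roofing, drywall, flooring — every task.
Total fee: 13.

13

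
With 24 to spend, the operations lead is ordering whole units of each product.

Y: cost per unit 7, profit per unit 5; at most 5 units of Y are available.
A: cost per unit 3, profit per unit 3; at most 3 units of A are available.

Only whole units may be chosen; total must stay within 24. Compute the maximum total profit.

2×Y and 3×A: cost 23 ≤ 24, profit 2·5 + 3·3 = 19.
3×Y and 1×A: cost 24 ≤ 24, profit 3·5 + 1·3 = 18.
Best is 19.

19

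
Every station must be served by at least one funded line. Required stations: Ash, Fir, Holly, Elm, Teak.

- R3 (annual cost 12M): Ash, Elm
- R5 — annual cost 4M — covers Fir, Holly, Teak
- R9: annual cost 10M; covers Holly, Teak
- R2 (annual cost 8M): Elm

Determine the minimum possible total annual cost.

16

Choose R3 and R5: together they cover Ash, Fir, Holly, Elm, Teak — every station.
Total annual cost: 12 + 4 = 16.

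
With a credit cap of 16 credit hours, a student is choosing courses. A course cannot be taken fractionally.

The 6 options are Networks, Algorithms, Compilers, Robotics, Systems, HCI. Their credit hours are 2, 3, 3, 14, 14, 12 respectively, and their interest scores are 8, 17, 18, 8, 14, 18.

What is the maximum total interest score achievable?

43

Treat it as a binary knapsack problem.
Networks + Algorithms + Compilers: credit hours 2 + 3 + 3 = 8 ≤ 16, interest score 8 + 17 + 18 = 43.
Compilers + HCI: credit hours 3 + 12 = 15 ≤ 16, interest score 18 + 18 = 36.
Best is Networks, Algorithms, and Compilers with total interest score 43.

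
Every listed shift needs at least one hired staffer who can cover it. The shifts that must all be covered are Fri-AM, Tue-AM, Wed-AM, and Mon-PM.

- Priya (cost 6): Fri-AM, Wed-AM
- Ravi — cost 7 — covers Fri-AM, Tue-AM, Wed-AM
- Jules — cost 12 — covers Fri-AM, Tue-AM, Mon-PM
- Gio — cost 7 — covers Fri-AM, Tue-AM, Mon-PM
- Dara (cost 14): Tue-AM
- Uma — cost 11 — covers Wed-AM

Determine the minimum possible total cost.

The greedy cost-per-new-shift heuristic would pick Ravi and Gio for 14, but a cheaper cover exists.
Choose Priya and Gio: together they cover Fri-AM, Tue-AM, Wed-AM, Mon-PM — every shift.
Total cost: 6 + 7 = 13.
No cover costs less than 13.

13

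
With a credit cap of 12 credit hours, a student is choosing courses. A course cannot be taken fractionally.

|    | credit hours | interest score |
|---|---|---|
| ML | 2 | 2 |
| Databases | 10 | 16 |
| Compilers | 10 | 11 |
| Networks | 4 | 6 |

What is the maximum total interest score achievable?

18

This is a 0-1 knapsack instance.
ML + Compilers: credit hours 2 + 10 = 12 ≤ 12, interest score 2 + 11 = 13.
Databases: credit hours 10 ≤ 12, interest score 16.
ML + Databases: credit hours 2 + 10 = 12 ≤ 12, interest score 2 + 16 = 18.
Best is ML and Databases with total interest score 18.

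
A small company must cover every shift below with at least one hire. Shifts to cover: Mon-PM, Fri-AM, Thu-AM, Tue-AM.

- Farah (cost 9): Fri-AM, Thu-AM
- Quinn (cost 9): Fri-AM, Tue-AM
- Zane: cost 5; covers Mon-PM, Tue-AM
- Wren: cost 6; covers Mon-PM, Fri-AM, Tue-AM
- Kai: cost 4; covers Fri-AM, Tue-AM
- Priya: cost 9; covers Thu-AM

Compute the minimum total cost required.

The greedy cost-per-new-shift heuristic would pick Wren and Farah for 15, but a cheaper cover exists.
Choose Farah and Zane: together they cover Mon-PM, Fri-AM, Thu-AM, Tue-AM — every shift.
Total cost: 9 + 5 = 14.
No cover costs less than 14.

14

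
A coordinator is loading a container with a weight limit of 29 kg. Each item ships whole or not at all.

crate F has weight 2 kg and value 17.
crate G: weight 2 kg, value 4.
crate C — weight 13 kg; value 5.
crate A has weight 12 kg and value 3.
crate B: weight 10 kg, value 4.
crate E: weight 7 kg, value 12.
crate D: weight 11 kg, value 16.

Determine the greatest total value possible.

49

Treat it as a binary knapsack problem.
crate F + crate G + crate E + crate D: weight 2 + 2 + 7 + 11 = 22 ≤ 29, value 17 + 4 + 12 + 16 = 49.
crate F + crate E + crate D: weight 2 + 7 + 11 = 20 ≤ 29, value 17 + 12 + 16 = 45.
Best is crate F, crate G, crate E, and crate D with total value 49.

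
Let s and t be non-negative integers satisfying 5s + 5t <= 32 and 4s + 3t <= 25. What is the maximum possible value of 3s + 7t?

(s,t)=(0,6): 5·0+5·6=30≤32, 4·0+3·6=18≤25, objective 42.
(s,t)=(1,5): 5·1+5·5=30≤32, 4·1+3·5=19≤25, objective 38.
(s,t)=(0,5): 5·0+5·5=25≤32, 4·0+3·5=15≤25, objective 35.
The best lattice point is (0,6), giving 42.

42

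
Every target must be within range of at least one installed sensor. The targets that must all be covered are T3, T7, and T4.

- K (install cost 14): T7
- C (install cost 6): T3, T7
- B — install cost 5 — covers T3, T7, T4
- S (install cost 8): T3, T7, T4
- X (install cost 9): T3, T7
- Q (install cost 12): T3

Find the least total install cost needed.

5

B alone covers T3, T7, T4 — every target.
Total install cost: 5.
No cover costs less than 5.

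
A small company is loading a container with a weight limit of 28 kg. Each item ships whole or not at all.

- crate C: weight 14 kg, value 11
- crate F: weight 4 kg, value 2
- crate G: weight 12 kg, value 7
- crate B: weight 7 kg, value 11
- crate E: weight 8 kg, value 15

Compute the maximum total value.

This is an integer program with binary decision variables.
Take crate G, crate B, and crate E: weight 12 + 7 + 8 = 27 ≤ 28, value 7 + 11 + 15 = 33.
No other feasible combination does better.

33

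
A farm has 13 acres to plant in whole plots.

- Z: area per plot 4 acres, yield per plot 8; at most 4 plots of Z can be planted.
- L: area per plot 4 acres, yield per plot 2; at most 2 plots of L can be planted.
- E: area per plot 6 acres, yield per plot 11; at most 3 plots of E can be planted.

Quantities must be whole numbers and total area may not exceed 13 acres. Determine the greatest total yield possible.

This is a bounded integer knapsack.
Take 3×Z: area 12 ≤ 13, yield 3·8 = 24.
No other integer combination yields more.

24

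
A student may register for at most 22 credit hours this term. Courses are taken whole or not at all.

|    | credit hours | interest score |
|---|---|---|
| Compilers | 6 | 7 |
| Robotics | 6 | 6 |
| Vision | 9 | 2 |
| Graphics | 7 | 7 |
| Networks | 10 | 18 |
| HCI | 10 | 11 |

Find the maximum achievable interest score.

31

This is an integer program with binary decision variables.
Take Compilers, Robotics, and Networks: credit hours 6 + 6 + 10 = 22 ≤ 22, interest score 7 + 6 + 18 = 31.
No other feasible combination does better.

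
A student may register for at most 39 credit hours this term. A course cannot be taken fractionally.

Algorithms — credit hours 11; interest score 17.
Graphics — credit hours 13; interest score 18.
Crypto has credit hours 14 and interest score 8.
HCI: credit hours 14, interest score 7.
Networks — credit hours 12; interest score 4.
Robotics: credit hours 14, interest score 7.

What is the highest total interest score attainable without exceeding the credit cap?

43

Treat it as a binary knapsack problem.
Algorithms + Graphics + HCI: credit hours 11 + 13 + 14 = 38 ≤ 39, interest score 17 + 18 + 7 = 42.
Algorithms + Graphics + Crypto: credit hours 11 + 13 + 14 = 38 ≤ 39, interest score 17 + 18 + 8 = 43.
Best is Algorithms, Graphics, and Crypto with total interest score 43.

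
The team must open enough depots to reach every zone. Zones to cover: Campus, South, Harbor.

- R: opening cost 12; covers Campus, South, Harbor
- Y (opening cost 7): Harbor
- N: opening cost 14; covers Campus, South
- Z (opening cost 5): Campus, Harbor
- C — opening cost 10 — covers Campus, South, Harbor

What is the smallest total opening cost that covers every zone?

This is an integer covering problem.
C alone covers Campus, South, Harbor — every zone.
Total opening cost: 10.

10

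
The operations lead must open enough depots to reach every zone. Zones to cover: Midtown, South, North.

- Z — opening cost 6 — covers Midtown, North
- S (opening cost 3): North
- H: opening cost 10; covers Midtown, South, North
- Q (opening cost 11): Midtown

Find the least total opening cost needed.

10

The greedy cost-per-new-zone heuristic would pick Z and H for 16, but a cheaper cover exists.
H alone covers Midtown, South, North — every zone.
Total opening cost: 10.
No cover costs less than 10.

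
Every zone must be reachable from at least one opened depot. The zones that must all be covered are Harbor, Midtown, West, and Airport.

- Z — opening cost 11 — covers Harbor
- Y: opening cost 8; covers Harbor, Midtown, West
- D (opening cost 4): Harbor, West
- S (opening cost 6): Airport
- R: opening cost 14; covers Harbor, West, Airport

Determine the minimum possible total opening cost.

14

The greedy cost-per-new-zone heuristic would pick D, S, and Y for 18, but a cheaper cover exists.
Choose Y and S: together they cover Harbor, Midtown, West, Airport — every zone.
Total opening cost: 8 + 6 = 14.
No cover costs less than 14.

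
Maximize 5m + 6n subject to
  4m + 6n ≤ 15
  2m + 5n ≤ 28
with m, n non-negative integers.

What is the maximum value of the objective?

16

(m,n)=(2,1): 4·2+6·1=14≤15, 2·2+5·1=9≤28, objective 16.
(m,n)=(3,0): 4·3+6·0=12≤15, 2·3+5·0=6≤28, objective 15.
(m,n)=(1,1): 4·1+6·1=10≤15, 2·1+5·1=7≤28, objective 11.
(m,n)=(2,0): 4·2+6·0=8≤15, 2·2+5·0=4≤28, objective 10.
The best lattice point is (2,1), giving 16.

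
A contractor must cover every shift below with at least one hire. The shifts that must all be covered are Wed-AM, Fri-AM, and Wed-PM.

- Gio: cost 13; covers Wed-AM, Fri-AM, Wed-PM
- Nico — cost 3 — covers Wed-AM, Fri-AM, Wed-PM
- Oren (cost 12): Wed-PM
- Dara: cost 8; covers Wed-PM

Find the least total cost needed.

3

This is an integer covering problem.
Nico alone covers Wed-AM, Fri-AM, Wed-PM — every shift.
Total cost: 3.
No cover costs less than 3.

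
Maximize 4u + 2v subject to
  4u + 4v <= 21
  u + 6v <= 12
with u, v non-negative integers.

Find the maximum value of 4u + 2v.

(u,v)=(5,0): 4·5+4·0=20≤21, 1·5+6·0=5≤12, objective 20.
(u,v)=(4,1): 4·4+4·1=20≤21, 1·4+6·1=10≤12, objective 18.
(u,v)=(4,0): 4·4+4·0=16≤21, 1·4+6·0=4≤12, objective 16.
The best lattice point is (5,0), giving 20.

20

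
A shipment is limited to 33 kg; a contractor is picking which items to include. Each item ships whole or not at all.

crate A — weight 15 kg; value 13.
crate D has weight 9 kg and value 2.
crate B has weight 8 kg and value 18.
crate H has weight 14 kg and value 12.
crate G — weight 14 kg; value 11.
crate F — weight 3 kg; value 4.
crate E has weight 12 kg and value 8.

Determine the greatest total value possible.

35

Allowing fractional choices, the relaxed optimum would be about 41.0, but items are indivisible.
crate B + crate H + crate F: weight 8 + 14 + 3 = 25 ≤ 33, value 18 + 12 + 4 = 34.
crate A + crate B + crate F: weight 15 + 8 + 3 = 26 ≤ 33, value 13 + 18 + 4 = 35.
Best is crate A, crate B, and crate F with total value 35.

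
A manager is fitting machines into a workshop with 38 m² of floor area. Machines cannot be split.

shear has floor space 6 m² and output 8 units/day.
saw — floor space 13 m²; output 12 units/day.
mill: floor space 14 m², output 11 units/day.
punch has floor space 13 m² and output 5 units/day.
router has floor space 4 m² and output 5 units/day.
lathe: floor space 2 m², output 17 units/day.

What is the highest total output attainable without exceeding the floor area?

48

Treat it as a binary knapsack problem.
Take shear, saw, mill, and lathe: floor space 6 + 13 + 14 + 2 = 35 ≤ 38, output 8 + 12 + 11 + 17 = 48.
No other feasible combination does better.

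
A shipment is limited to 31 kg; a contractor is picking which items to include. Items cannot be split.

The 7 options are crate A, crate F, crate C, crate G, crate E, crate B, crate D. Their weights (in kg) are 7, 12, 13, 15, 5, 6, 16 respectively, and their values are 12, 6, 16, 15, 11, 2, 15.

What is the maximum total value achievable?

Treat it as a binary knapsack problem.
Allowing fractional choices, the relaxed optimum would be about 45.0, but items are indivisible.
crate A + crate G + crate E: weight 7 + 15 + 5 = 27 ≤ 31, value 12 + 15 + 11 = 38.
crate A + crate C + crate E + crate B: weight 7 + 13 + 5 + 6 = 31 ≤ 31, value 12 + 16 + 11 + 2 = 41.
crate A + crate C + crate E: weight 7 + 13 + 5 = 25 ≤ 31, value 12 + 16 + 11 = 39.
Best is crate A, crate C, crate E, and crate B with total value 41.

41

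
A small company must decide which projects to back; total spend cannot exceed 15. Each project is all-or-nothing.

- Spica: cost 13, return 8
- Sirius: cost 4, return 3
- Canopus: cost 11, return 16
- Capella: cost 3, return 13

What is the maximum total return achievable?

29

Sirius + Capella: cost 4 + 3 = 7 ≤ 15, return 3 + 13 = 16.
Canopus + Capella: cost 11 + 3 = 14 ≤ 15, return 16 + 13 = 29.
Sirius + Canopus: cost 4 + 11 = 15 ≤ 15, return 3 + 16 = 19.
Best is Canopus and Capella with total return 29.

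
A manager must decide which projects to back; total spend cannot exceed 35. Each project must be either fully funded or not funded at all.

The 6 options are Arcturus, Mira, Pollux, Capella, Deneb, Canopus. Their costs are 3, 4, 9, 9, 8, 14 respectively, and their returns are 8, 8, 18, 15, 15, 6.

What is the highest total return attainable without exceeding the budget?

64

Arcturus + Mira + Pollux + Capella + Deneb: cost 3 + 4 + 9 + 9 + 8 = 33 ≤ 35, return 8 + 8 + 18 + 15 + 15 = 64.
Mira + Pollux + Capella + Deneb: cost 4 + 9 + 9 + 8 = 30 ≤ 35, return 8 + 18 + 15 + 15 = 56.
Arcturus + Pollux + Capella + Deneb: cost 3 + 9 + 9 + 8 = 29 ≤ 35, return 8 + 18 + 15 + 15 = 56.
Best is Arcturus, Mira, Pollux, Capella, and Deneb with total return 64.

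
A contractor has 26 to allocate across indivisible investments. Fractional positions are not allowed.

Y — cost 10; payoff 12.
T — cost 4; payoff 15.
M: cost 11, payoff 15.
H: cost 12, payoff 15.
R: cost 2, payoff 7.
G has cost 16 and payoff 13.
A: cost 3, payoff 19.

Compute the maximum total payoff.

T + R + G + A: cost 4 + 2 + 16 + 3 = 25 ≤ 26, payoff 15 + 7 + 13 + 19 = 54.
T + M + R + A: cost 4 + 11 + 2 + 3 = 20 ≤ 26, payoff 15 + 15 + 7 + 19 = 56.
T + H + R + A: cost 4 + 12 + 2 + 3 = 21 ≤ 26, payoff 15 + 15 + 7 + 19 = 56.
The maximum payoff is 56; one optimal choice is T, M, R, and A.

56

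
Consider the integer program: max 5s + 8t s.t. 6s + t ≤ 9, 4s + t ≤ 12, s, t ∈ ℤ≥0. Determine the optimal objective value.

(s,t)=(0,9): 6·0+1·9=9≤9, 4·0+1·9=9≤12, objective 72.
(s,t)=(0,8): 6·0+1·8=8≤9, 4·0+1·8=8≤12, objective 64.
The best lattice point is (0,9), giving 72.

72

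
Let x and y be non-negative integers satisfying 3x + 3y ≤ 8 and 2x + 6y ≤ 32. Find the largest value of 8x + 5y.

16

The continuous relaxation peaks at (2.67, 0) with value 21.33; rounding to a feasible lattice point costs some objective.
(x,y)=(2,0): 3·2+3·0=6≤8, 2·2+6·0=4≤32, objective 16.
(x,y)=(1,1): 3·1+3·1=6≤8, 2·1+6·1=8≤32, objective 13.
Maximum is 16 at (x,y)=(2,0).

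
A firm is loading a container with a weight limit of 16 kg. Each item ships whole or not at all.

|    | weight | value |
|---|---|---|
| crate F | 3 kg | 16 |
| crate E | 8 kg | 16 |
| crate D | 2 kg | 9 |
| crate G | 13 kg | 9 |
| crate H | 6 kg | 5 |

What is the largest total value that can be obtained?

This is an integer program with binary decision variables.
Allowing fractional choices, the relaxed optimum would be about 43.5, but items are indivisible.
crate F + crate E + crate D: weight 3 + 8 + 2 = 13 ≤ 16, value 16 + 16 + 9 = 41.
crate F + crate E: weight 3 + 8 = 11 ≤ 16, value 16 + 16 = 32.
Best is crate F, crate E, and crate D with total value 41.

41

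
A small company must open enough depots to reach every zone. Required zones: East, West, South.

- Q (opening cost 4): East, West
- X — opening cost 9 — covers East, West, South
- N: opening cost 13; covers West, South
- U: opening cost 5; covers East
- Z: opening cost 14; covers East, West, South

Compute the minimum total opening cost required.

9

The greedy cost-per-new-zone heuristic would pick Q and X for 13, but a cheaper cover exists.
X alone covers East, West, South — every zone.
Total opening cost: 9.
No cover costs less than 9.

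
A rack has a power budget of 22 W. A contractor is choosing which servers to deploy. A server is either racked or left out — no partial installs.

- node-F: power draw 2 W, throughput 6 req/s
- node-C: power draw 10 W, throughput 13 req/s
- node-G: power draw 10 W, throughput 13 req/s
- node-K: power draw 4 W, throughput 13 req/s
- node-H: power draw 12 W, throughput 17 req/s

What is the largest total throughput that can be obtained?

36

Take node-F, node-K, and node-H: power draw 2 + 4 + 12 = 18 ≤ 22, throughput 6 + 13 + 17 = 36.
No other feasible combination does better.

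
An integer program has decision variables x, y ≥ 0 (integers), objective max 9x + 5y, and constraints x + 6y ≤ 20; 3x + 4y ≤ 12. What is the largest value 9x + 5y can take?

36

(x,y)=(4,0) is feasible, giving 36.
(x,y)=(3,0) is feasible, giving 27.
No feasible integer point exceeds 36.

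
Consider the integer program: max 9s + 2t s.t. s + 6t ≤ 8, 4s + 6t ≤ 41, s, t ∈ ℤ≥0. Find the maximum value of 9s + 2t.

(s,t)=(8,0): 1·8+6·0=8≤8, 4·8+6·0=32≤41, objective 72.
(s,t)=(7,0): 1·7+6·0=7≤8, 4·7+6·0=28≤41, objective 63.
No feasible integer point exceeds 72.

72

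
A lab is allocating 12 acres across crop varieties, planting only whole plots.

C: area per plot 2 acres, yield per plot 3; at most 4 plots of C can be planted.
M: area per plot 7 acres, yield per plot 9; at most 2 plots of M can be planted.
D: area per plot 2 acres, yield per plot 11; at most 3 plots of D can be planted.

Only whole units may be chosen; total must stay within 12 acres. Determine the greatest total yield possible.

D has the best ratio (11/2); taking only D gives at most 3×11 = 33 (stopped by the supply cap of 3).
Mixing does better — 3×C and 3×D: area 12 ≤ 12, yield 3·3 + 3·11 = 42.

42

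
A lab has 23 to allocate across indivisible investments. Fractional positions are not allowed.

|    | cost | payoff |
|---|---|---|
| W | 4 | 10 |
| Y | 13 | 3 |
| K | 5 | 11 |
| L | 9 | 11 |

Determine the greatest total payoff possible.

W + K + L: cost 4 + 5 + 9 = 18 ≤ 23, payoff 10 + 11 + 11 = 32.
W + Y + K: cost 4 + 13 + 5 = 22 ≤ 23, payoff 10 + 3 + 11 = 24.
Best is W, K, and L with total payoff 32.

32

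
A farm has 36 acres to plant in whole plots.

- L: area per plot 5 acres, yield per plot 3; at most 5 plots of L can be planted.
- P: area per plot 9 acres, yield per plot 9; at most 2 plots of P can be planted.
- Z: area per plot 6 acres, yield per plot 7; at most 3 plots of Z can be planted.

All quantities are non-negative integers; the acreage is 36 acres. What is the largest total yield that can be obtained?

39

2×P and 3×Z: area 36 ≤ 36, yield 2·9 + 3·7 = 39.
1×L, 2×P, and 2×Z: area 35 ≤ 36, yield 1·3 + 2·9 + 2·7 = 35.
Best is 39.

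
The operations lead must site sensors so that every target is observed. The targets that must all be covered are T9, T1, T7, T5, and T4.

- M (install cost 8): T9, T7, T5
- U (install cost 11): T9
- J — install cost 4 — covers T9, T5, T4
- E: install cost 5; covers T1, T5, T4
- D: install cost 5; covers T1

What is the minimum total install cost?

13

The greedy cost-per-new-target heuristic would pick J, E, and M for 17, but a cheaper cover exists.
Choose M and E: together they cover T9, T1, T7, T5, T4 — every target.
Total install cost: 8 + 5 = 13.
No cover costs less than 13.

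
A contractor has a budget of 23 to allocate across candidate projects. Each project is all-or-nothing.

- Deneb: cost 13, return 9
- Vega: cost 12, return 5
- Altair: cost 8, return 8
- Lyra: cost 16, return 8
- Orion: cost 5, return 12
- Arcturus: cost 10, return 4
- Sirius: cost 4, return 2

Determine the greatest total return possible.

24

Deneb + Orion + Sirius: cost 13 + 5 + 4 = 22 ≤ 23, return 9 + 12 + 2 = 23.
Altair + Orion + Arcturus: cost 8 + 5 + 10 = 23 ≤ 23, return 8 + 12 + 4 = 24.
Altair + Orion + Sirius: cost 8 + 5 + 4 = 17 ≤ 23, return 8 + 12 + 2 = 22.
Best is Altair, Orion, and Arcturus with total return 24.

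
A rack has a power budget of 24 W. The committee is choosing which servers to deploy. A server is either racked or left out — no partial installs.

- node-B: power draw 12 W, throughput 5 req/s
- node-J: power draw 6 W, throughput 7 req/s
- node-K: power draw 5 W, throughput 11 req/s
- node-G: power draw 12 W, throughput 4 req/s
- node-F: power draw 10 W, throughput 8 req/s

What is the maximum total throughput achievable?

Allowing fractional choices, the relaxed optimum would be about 27.2, but servers are indivisible.
node-B + node-J + node-K: power draw 12 + 6 + 5 = 23 ≤ 24, throughput 5 + 7 + 11 = 23.
node-J + node-K + node-G: power draw 6 + 5 + 12 = 23 ≤ 24, throughput 7 + 11 + 4 = 22.
node-J + node-K + node-F: power draw 6 + 5 + 10 = 21 ≤ 24, throughput 7 + 11 + 8 = 26.
Best is node-J, node-K, and node-F with total throughput 26.

26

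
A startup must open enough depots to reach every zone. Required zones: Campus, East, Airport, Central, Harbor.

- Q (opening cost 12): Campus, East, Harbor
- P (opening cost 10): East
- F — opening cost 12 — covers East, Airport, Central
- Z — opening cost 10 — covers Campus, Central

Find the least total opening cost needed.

24

Choose Q and F: together they cover Campus, East, Airport, Central, Harbor — every zone.
Total opening cost: 12 + 12 = 24.
No cover costs less than 24.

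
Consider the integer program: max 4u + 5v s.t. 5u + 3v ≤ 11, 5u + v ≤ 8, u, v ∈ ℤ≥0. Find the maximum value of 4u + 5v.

(u,v)=(0,3) is feasible, giving 15.
(u,v)=(1,2) is feasible, giving 14.
(u,v)=(0,2) is feasible, giving 10.
Maximum is 15 at (u,v)=(0,3).

15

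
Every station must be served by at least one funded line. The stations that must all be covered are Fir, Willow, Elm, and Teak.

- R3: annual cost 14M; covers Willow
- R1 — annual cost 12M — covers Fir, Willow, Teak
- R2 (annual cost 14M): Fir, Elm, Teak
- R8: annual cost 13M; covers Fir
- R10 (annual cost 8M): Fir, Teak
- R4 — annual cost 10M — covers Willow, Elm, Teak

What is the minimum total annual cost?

18

Choose R10 and R4: together they cover Fir, Willow, Elm, Teak — every station.
Total annual cost: 8 + 10 = 18.
No cover costs less than 18.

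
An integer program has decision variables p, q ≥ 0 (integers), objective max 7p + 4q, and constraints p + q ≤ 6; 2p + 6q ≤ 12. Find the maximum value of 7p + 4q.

(p,q)=(6,0): 1·6+1·0=6≤6, 2·6+6·0=12≤12, objective 42.
(p,q)=(5,0): 1·5+1·0=5≤6, 2·5+6·0=10≤12, objective 35.
No feasible integer point exceeds 42.

42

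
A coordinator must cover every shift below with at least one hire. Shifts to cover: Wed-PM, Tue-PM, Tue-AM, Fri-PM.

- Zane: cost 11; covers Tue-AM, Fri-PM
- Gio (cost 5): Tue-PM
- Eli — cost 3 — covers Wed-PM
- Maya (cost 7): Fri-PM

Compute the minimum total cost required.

19

This is an integer covering problem.
Choose Zane, Gio, and Eli: together they cover Wed-PM, Tue-PM, Tue-AM, Fri-PM — every shift.
Total cost: 11 + 5 + 3 = 19.
No cover costs less than 19.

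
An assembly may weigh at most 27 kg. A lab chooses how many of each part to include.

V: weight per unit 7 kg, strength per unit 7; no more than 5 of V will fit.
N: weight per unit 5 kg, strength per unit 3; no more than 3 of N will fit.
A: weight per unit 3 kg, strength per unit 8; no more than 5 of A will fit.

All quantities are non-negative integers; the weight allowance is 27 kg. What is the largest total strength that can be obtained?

A has the best ratio (8/3); taking only A gives at most 5×8 = 40 (stopped by the supply cap of 5).
Mixing does better — 1×V, 1×N, and 5×A: weight 27 ≤ 27, strength 1·7 + 1·3 + 5·8 = 50.

50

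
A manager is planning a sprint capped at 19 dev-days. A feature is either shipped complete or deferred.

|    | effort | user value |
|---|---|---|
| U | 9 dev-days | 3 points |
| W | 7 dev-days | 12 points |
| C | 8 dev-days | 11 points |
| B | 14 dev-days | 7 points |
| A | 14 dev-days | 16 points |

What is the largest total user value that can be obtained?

This is a 0-1 knapsack instance.
Allowing fractional choices, the relaxed optimum would be about 27.6, but features are indivisible.
U + W: effort 9 + 7 = 16 ≤ 19, user value 3 + 12 = 15.
A: effort 14 ≤ 19, user value 16.
W + C: effort 7 + 8 = 15 ≤ 19, user value 12 + 11 = 23.
Best is W and C with total user value 23.

23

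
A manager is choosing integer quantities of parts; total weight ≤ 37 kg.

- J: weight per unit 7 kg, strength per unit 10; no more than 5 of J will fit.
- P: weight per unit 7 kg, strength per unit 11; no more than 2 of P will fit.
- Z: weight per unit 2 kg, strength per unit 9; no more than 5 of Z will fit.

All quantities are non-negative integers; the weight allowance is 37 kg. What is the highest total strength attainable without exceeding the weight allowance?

2×J, 2×P, and 4×Z: weight 36 ≤ 37, strength 2·10 + 2·11 + 4·9 = 78.
1×J, 2×P, and 5×Z: weight 31 ≤ 37, strength 1·10 + 2·11 + 5·9 = 77.
Best is 78.

78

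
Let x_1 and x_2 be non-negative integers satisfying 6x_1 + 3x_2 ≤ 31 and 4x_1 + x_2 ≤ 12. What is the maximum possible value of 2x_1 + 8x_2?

80

Relaxing integrality, the LP optimum is 82.67 at (x_1,x_2) = (0, 10.3), which is not an integer point.
(x_1,x_2)=(0,10) is feasible, giving 80.
(x_1,x_2)=(0,9) is feasible, giving 72.
No feasible integer point exceeds 80.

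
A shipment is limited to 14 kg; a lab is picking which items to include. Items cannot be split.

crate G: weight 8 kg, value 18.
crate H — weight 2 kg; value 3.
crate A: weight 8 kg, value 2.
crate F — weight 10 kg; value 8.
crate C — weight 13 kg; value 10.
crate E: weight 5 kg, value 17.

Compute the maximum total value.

35

Take crate G and crate E: weight 8 + 5 = 13 ≤ 14, value 18 + 17 = 35.
No other feasible combination does better.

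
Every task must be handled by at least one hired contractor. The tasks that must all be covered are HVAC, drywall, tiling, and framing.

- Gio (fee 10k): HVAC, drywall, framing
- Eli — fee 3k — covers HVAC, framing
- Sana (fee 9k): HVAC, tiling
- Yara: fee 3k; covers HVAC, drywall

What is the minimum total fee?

Choose Eli, Sana, and Yara: together they cover HVAC, drywall, tiling, framing — every task.
Total fee: 3 + 9 + 3 = 15.
No cover costs less than 15.

15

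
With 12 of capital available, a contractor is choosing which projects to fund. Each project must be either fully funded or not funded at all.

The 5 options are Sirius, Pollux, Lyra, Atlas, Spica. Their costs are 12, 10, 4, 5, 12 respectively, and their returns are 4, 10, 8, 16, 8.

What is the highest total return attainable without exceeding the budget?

24

This is a 0-1 knapsack instance.
Allowing fractional choices, the relaxed optimum would be about 27.0, but projects are indivisible.
Atlas: cost 5 ≤ 12, return 16.
Pollux: cost 10 ≤ 12, return 10.
Lyra + Atlas: cost 4 + 5 = 9 ≤ 12, return 8 + 16 = 24.
Best is Lyra and Atlas with total return 24.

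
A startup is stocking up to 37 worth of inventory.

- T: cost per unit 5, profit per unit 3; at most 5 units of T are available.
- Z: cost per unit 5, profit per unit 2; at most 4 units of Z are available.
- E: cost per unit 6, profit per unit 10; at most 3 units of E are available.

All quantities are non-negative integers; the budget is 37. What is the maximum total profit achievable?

39

This is a bounded integer knapsack.
E has the best ratio (10/6); taking only E gives at most 3×10 = 30 (stopped by the supply cap of 3).
Mixing does better — 3×T and 3×E: cost 33 ≤ 37, profit 3·3 + 3·10 = 39.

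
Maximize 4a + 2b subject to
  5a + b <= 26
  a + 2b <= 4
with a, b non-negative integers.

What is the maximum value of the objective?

16

(a,b)=(4,0): 5·4+1·0=20≤26, 1·4+2·0=4≤4, objective 16.
(a,b)=(3,0): 5·3+1·0=15≤26, 1·3+2·0=3≤4, objective 12.
Maximum is 16 at (a,b)=(4,0).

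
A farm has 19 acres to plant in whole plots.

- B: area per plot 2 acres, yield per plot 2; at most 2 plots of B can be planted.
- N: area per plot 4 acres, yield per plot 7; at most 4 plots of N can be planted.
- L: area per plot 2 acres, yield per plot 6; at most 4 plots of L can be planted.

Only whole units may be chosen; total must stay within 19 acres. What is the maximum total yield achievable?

40

L has the best ratio (6/2); taking only L gives at most 4×6 = 24 (stopped by the supply cap of 4).
Mixing does better — 1×B, 2×N, and 4×L: area 18 ≤ 19, yield 1·2 + 2·7 + 4·6 = 40.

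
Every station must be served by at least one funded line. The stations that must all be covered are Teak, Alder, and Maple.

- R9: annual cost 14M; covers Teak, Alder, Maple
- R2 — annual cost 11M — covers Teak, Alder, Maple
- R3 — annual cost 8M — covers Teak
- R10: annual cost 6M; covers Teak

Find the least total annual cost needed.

11

This is an integer covering problem.
R2 alone covers Teak, Alder, Maple — every station.
Total annual cost: 11.
No cover costs less than 11.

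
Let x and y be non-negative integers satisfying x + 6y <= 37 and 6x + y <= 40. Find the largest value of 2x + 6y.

40

(x,y)=(5,5): 1·5+6·5=35≤37, 6·5+1·5=35≤40, objective 40.
(x,y)=(4,5): 1·4+6·5=34≤37, 6·4+1·5=29≤40, objective 38.
(x,y)=(6,4): 1·6+6·4=30≤37, 6·6+1·4=40≤40, objective 36.
Maximum is 40 at (x,y)=(5,5).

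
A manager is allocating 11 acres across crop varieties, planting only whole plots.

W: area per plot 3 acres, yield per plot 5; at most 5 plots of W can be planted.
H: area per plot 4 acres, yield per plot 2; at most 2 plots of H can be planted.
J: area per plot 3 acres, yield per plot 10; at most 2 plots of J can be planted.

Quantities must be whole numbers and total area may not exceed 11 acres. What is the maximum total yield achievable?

J has the best ratio (10/3); taking only J gives at most 2×10 = 20 (stopped by the supply cap of 2).
Mixing does better — 1×W and 2×J: area 9 ≤ 11, yield 1·5 + 2·10 = 25.

25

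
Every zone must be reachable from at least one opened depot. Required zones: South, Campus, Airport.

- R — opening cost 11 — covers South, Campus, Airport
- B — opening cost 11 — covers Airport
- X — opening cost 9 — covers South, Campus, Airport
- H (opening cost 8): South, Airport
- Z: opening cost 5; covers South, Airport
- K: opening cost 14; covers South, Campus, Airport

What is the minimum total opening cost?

9

This is an integer covering problem.
The greedy cost-per-new-zone heuristic would pick Z and X for 14, but a cheaper cover exists.
X alone covers South, Campus, Airport — every zone.
Total opening cost: 9.
No cover costs less than 9.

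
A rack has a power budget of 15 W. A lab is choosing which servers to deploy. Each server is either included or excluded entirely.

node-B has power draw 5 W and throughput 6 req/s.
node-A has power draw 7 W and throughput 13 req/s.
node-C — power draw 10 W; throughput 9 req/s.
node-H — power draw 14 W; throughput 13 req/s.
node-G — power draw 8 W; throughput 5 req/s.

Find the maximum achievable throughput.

19

This is an integer program with binary decision variables.
node-A + node-G: power draw 7 + 8 = 15 ≤ 15, throughput 13 + 5 = 18.
node-B + node-C: power draw 5 + 10 = 15 ≤ 15, throughput 6 + 9 = 15.
node-B + node-A: power draw 5 + 7 = 12 ≤ 15, throughput 6 + 13 = 19.
Best is node-B and node-A with total throughput 19.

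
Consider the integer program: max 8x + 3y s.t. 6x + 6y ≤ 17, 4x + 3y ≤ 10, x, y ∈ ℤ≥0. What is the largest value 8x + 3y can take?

16

(x,y)=(2,0) is feasible, giving 16.
(x,y)=(1,1) is feasible, giving 11.
(x,y)=(1,0) is feasible, giving 8.
The best lattice point is (2,0), giving 16.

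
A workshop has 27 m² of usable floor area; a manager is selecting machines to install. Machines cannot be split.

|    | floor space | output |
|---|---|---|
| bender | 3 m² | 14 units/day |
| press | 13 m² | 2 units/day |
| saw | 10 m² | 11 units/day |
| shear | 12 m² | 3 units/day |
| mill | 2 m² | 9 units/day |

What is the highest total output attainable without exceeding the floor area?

37

bender + saw + mill: floor space 3 + 10 + 2 = 15 ≤ 27, output 14 + 11 + 9 = 34.
bender + saw + shear + mill: floor space 3 + 10 + 12 + 2 = 27 ≤ 27, output 14 + 11 + 3 + 9 = 37.
Best is bender, saw, shear, and mill with total output 37.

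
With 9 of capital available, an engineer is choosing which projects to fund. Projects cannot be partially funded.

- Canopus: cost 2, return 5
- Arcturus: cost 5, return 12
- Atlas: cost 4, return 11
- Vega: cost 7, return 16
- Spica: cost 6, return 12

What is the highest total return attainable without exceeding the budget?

23

This is a 0-1 knapsack instance.
Take Arcturus and Atlas: cost 5 + 4 = 9 ≤ 9, return 12 + 11 = 23.
No other feasible combination does better.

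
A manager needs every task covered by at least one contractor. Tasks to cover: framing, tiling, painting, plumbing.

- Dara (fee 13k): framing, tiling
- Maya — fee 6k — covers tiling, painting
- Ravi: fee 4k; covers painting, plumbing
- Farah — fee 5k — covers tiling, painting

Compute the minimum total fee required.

The greedy cost-per-new-task heuristic would pick Ravi, Farah, and Dara for 22, but a cheaper cover exists.
Choose Dara and Ravi: together they cover framing, tiling, painting, plumbing — every task.
Total fee: 13 + 4 = 17.
No cover costs less than 17.

17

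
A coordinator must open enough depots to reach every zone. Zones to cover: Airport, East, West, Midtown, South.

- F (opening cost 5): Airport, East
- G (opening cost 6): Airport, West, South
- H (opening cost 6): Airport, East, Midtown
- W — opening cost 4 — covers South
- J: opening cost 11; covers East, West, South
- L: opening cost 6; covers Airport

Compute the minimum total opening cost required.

12

This is an integer covering problem.
Choose G and H: together they cover Airport, East, West, Midtown, South — every zone.
Total opening cost: 6 + 6 = 12.
No cover costs less than 12.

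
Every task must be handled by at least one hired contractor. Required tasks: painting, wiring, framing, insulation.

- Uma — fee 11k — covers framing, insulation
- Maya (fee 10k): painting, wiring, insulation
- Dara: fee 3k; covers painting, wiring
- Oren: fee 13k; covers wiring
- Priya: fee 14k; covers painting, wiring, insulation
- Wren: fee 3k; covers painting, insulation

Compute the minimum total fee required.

This is an integer covering problem.
Choose Uma and Dara: together they cover painting, wiring, framing, insulation — every task.
Total fee: 11 + 3 = 14.

14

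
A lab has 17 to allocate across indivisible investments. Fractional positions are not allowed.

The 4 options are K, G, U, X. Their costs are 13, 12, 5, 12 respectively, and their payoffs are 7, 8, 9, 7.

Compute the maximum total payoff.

17

U: cost 5 ≤ 17, payoff 9.
U + X: cost 5 + 12 = 17 ≤ 17, payoff 9 + 7 = 16.
G + U: cost 12 + 5 = 17 ≤ 17, payoff 8 + 9 = 17.
Best is G and U with total payoff 17.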